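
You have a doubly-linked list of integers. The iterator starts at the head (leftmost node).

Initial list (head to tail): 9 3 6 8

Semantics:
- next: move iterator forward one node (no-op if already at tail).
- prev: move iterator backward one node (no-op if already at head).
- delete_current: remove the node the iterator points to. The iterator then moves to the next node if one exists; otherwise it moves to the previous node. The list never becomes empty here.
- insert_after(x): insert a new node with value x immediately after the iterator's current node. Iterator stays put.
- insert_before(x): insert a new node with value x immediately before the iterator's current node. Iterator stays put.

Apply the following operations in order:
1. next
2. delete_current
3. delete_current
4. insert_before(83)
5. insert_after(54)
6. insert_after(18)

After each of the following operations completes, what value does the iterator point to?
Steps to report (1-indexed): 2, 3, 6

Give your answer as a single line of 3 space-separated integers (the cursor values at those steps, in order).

Answer: 6 8 8

Derivation:
After 1 (next): list=[9, 3, 6, 8] cursor@3
After 2 (delete_current): list=[9, 6, 8] cursor@6
After 3 (delete_current): list=[9, 8] cursor@8
After 4 (insert_before(83)): list=[9, 83, 8] cursor@8
After 5 (insert_after(54)): list=[9, 83, 8, 54] cursor@8
After 6 (insert_after(18)): list=[9, 83, 8, 18, 54] cursor@8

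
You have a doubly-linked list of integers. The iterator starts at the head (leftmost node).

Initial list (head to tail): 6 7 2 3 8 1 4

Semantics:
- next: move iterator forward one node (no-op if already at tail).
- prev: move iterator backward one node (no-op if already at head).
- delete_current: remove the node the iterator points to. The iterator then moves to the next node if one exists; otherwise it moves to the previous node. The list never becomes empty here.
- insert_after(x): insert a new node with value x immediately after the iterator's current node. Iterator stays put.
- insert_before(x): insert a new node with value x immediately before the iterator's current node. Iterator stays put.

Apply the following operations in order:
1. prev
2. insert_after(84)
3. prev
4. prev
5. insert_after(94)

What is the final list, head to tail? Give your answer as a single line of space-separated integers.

Answer: 6 94 84 7 2 3 8 1 4

Derivation:
After 1 (prev): list=[6, 7, 2, 3, 8, 1, 4] cursor@6
After 2 (insert_after(84)): list=[6, 84, 7, 2, 3, 8, 1, 4] cursor@6
After 3 (prev): list=[6, 84, 7, 2, 3, 8, 1, 4] cursor@6
After 4 (prev): list=[6, 84, 7, 2, 3, 8, 1, 4] cursor@6
After 5 (insert_after(94)): list=[6, 94, 84, 7, 2, 3, 8, 1, 4] cursor@6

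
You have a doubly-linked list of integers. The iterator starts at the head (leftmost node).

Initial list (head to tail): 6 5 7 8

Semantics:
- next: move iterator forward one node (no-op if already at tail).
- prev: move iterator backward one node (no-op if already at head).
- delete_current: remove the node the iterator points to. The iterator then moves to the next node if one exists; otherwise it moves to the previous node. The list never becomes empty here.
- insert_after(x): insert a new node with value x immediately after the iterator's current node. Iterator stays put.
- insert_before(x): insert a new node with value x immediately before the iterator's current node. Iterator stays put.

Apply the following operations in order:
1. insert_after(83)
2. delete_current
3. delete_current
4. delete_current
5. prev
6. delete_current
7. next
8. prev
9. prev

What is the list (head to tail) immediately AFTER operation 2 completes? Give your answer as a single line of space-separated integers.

After 1 (insert_after(83)): list=[6, 83, 5, 7, 8] cursor@6
After 2 (delete_current): list=[83, 5, 7, 8] cursor@83

Answer: 83 5 7 8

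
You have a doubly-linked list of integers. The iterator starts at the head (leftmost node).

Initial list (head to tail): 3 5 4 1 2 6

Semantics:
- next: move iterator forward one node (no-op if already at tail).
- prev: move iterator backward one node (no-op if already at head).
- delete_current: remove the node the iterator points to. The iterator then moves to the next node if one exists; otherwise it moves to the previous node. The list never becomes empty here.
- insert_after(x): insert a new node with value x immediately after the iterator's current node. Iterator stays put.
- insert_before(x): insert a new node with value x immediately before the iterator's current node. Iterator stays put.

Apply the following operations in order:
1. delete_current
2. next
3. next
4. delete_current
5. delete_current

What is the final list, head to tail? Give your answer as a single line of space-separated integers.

Answer: 5 4 6

Derivation:
After 1 (delete_current): list=[5, 4, 1, 2, 6] cursor@5
After 2 (next): list=[5, 4, 1, 2, 6] cursor@4
After 3 (next): list=[5, 4, 1, 2, 6] cursor@1
After 4 (delete_current): list=[5, 4, 2, 6] cursor@2
After 5 (delete_current): list=[5, 4, 6] cursor@6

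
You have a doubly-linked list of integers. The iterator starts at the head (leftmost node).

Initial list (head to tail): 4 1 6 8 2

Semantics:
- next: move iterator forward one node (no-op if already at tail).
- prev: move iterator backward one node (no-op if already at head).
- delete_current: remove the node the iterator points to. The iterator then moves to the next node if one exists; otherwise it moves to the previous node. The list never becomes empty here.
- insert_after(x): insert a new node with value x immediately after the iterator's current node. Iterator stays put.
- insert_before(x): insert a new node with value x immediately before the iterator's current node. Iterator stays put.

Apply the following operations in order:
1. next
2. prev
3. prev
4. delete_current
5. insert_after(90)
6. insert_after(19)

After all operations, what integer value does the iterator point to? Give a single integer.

Answer: 1

Derivation:
After 1 (next): list=[4, 1, 6, 8, 2] cursor@1
After 2 (prev): list=[4, 1, 6, 8, 2] cursor@4
After 3 (prev): list=[4, 1, 6, 8, 2] cursor@4
After 4 (delete_current): list=[1, 6, 8, 2] cursor@1
After 5 (insert_after(90)): list=[1, 90, 6, 8, 2] cursor@1
After 6 (insert_after(19)): list=[1, 19, 90, 6, 8, 2] cursor@1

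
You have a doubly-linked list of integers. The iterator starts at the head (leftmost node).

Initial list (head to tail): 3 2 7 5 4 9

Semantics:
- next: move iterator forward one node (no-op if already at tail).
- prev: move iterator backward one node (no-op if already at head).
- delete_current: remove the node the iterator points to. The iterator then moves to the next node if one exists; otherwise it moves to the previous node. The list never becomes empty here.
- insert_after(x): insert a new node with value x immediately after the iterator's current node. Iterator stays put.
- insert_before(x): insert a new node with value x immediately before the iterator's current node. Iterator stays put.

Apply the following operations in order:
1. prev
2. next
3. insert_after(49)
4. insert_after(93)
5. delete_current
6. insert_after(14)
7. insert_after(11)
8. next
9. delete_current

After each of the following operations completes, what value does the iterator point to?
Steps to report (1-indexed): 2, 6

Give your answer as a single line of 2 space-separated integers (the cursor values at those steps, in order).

After 1 (prev): list=[3, 2, 7, 5, 4, 9] cursor@3
After 2 (next): list=[3, 2, 7, 5, 4, 9] cursor@2
After 3 (insert_after(49)): list=[3, 2, 49, 7, 5, 4, 9] cursor@2
After 4 (insert_after(93)): list=[3, 2, 93, 49, 7, 5, 4, 9] cursor@2
After 5 (delete_current): list=[3, 93, 49, 7, 5, 4, 9] cursor@93
After 6 (insert_after(14)): list=[3, 93, 14, 49, 7, 5, 4, 9] cursor@93
After 7 (insert_after(11)): list=[3, 93, 11, 14, 49, 7, 5, 4, 9] cursor@93
After 8 (next): list=[3, 93, 11, 14, 49, 7, 5, 4, 9] cursor@11
After 9 (delete_current): list=[3, 93, 14, 49, 7, 5, 4, 9] cursor@14

Answer: 2 93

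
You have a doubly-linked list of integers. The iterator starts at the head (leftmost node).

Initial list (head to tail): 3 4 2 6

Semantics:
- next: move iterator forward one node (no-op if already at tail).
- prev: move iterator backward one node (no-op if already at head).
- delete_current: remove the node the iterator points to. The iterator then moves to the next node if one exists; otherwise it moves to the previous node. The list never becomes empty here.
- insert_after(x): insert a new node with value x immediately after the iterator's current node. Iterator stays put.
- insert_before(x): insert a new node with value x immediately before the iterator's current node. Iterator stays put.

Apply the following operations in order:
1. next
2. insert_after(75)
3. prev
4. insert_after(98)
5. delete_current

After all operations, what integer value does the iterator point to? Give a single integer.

After 1 (next): list=[3, 4, 2, 6] cursor@4
After 2 (insert_after(75)): list=[3, 4, 75, 2, 6] cursor@4
After 3 (prev): list=[3, 4, 75, 2, 6] cursor@3
After 4 (insert_after(98)): list=[3, 98, 4, 75, 2, 6] cursor@3
After 5 (delete_current): list=[98, 4, 75, 2, 6] cursor@98

Answer: 98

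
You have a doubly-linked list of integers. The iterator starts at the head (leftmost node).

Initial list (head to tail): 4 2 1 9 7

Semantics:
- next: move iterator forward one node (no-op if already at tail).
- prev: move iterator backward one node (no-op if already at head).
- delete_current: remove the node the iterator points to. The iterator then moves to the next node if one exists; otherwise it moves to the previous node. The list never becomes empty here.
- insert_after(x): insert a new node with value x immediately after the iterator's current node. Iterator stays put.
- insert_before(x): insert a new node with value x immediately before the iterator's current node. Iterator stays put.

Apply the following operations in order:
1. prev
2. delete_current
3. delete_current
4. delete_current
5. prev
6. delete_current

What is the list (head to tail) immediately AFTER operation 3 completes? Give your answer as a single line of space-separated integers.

After 1 (prev): list=[4, 2, 1, 9, 7] cursor@4
After 2 (delete_current): list=[2, 1, 9, 7] cursor@2
After 3 (delete_current): list=[1, 9, 7] cursor@1

Answer: 1 9 7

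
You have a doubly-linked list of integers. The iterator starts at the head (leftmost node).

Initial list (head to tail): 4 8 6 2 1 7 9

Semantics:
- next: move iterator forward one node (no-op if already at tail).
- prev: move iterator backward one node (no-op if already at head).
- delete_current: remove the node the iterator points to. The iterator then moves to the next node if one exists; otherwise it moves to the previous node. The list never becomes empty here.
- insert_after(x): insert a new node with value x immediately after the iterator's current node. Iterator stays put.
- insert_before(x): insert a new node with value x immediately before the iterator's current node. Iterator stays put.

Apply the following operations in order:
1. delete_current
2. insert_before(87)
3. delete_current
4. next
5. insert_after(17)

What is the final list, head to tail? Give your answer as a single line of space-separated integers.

Answer: 87 6 2 17 1 7 9

Derivation:
After 1 (delete_current): list=[8, 6, 2, 1, 7, 9] cursor@8
After 2 (insert_before(87)): list=[87, 8, 6, 2, 1, 7, 9] cursor@8
After 3 (delete_current): list=[87, 6, 2, 1, 7, 9] cursor@6
After 4 (next): list=[87, 6, 2, 1, 7, 9] cursor@2
After 5 (insert_after(17)): list=[87, 6, 2, 17, 1, 7, 9] cursor@2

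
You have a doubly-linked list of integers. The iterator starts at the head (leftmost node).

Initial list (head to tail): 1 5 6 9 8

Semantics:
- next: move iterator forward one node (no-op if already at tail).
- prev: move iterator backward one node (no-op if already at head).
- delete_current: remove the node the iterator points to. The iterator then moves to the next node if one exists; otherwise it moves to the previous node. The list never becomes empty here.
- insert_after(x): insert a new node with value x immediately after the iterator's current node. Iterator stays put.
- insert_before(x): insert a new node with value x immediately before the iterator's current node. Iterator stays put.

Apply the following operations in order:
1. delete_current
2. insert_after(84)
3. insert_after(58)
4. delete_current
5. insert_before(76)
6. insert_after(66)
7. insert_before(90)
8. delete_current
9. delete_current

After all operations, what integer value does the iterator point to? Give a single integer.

After 1 (delete_current): list=[5, 6, 9, 8] cursor@5
After 2 (insert_after(84)): list=[5, 84, 6, 9, 8] cursor@5
After 3 (insert_after(58)): list=[5, 58, 84, 6, 9, 8] cursor@5
After 4 (delete_current): list=[58, 84, 6, 9, 8] cursor@58
After 5 (insert_before(76)): list=[76, 58, 84, 6, 9, 8] cursor@58
After 6 (insert_after(66)): list=[76, 58, 66, 84, 6, 9, 8] cursor@58
After 7 (insert_before(90)): list=[76, 90, 58, 66, 84, 6, 9, 8] cursor@58
After 8 (delete_current): list=[76, 90, 66, 84, 6, 9, 8] cursor@66
After 9 (delete_current): list=[76, 90, 84, 6, 9, 8] cursor@84

Answer: 84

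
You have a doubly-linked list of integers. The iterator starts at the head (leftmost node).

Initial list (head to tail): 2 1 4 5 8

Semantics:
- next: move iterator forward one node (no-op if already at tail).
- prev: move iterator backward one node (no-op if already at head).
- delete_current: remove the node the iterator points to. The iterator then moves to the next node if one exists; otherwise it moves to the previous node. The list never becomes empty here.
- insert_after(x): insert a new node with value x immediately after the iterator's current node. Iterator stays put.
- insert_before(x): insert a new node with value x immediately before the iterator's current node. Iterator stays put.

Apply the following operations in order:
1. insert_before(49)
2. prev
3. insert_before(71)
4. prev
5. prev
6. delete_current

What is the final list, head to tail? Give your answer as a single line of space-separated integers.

After 1 (insert_before(49)): list=[49, 2, 1, 4, 5, 8] cursor@2
After 2 (prev): list=[49, 2, 1, 4, 5, 8] cursor@49
After 3 (insert_before(71)): list=[71, 49, 2, 1, 4, 5, 8] cursor@49
After 4 (prev): list=[71, 49, 2, 1, 4, 5, 8] cursor@71
After 5 (prev): list=[71, 49, 2, 1, 4, 5, 8] cursor@71
After 6 (delete_current): list=[49, 2, 1, 4, 5, 8] cursor@49

Answer: 49 2 1 4 5 8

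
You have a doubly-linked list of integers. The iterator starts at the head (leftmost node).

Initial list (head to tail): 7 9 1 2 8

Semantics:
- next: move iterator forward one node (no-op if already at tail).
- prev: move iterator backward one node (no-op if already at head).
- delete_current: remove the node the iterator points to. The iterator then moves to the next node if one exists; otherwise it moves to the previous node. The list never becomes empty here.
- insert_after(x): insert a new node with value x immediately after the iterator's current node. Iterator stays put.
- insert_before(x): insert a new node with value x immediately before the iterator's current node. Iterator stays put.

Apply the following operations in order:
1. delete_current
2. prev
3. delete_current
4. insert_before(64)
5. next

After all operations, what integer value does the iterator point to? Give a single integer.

After 1 (delete_current): list=[9, 1, 2, 8] cursor@9
After 2 (prev): list=[9, 1, 2, 8] cursor@9
After 3 (delete_current): list=[1, 2, 8] cursor@1
After 4 (insert_before(64)): list=[64, 1, 2, 8] cursor@1
After 5 (next): list=[64, 1, 2, 8] cursor@2

Answer: 2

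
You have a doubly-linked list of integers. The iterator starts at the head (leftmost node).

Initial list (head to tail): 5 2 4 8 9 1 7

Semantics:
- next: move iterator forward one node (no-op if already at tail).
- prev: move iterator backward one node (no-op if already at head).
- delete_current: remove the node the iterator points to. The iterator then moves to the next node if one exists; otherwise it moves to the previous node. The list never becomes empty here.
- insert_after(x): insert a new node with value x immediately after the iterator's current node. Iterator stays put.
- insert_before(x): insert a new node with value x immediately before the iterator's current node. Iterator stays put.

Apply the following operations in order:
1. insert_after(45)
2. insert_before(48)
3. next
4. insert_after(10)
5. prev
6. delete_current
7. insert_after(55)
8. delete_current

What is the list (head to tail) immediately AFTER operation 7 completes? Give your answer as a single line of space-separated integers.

After 1 (insert_after(45)): list=[5, 45, 2, 4, 8, 9, 1, 7] cursor@5
After 2 (insert_before(48)): list=[48, 5, 45, 2, 4, 8, 9, 1, 7] cursor@5
After 3 (next): list=[48, 5, 45, 2, 4, 8, 9, 1, 7] cursor@45
After 4 (insert_after(10)): list=[48, 5, 45, 10, 2, 4, 8, 9, 1, 7] cursor@45
After 5 (prev): list=[48, 5, 45, 10, 2, 4, 8, 9, 1, 7] cursor@5
After 6 (delete_current): list=[48, 45, 10, 2, 4, 8, 9, 1, 7] cursor@45
After 7 (insert_after(55)): list=[48, 45, 55, 10, 2, 4, 8, 9, 1, 7] cursor@45

Answer: 48 45 55 10 2 4 8 9 1 7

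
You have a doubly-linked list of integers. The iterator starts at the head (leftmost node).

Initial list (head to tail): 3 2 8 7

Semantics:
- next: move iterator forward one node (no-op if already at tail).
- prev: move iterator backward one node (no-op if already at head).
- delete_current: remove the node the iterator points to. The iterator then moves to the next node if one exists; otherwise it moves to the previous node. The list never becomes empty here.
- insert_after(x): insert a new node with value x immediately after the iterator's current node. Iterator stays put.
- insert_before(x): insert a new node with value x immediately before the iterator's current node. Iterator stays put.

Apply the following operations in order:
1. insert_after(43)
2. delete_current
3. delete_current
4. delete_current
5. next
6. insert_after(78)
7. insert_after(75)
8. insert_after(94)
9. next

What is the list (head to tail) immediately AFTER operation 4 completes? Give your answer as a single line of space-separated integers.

After 1 (insert_after(43)): list=[3, 43, 2, 8, 7] cursor@3
After 2 (delete_current): list=[43, 2, 8, 7] cursor@43
After 3 (delete_current): list=[2, 8, 7] cursor@2
After 4 (delete_current): list=[8, 7] cursor@8

Answer: 8 7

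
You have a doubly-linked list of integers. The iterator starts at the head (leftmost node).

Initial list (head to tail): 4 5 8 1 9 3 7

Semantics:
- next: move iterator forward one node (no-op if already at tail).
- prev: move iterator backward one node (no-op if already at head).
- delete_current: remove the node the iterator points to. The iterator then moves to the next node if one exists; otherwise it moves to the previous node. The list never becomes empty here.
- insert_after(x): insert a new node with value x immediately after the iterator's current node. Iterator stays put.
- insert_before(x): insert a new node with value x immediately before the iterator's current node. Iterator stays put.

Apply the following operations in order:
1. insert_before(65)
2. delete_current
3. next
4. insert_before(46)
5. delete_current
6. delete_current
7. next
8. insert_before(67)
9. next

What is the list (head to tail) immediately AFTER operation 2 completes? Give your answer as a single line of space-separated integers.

Answer: 65 5 8 1 9 3 7

Derivation:
After 1 (insert_before(65)): list=[65, 4, 5, 8, 1, 9, 3, 7] cursor@4
After 2 (delete_current): list=[65, 5, 8, 1, 9, 3, 7] cursor@5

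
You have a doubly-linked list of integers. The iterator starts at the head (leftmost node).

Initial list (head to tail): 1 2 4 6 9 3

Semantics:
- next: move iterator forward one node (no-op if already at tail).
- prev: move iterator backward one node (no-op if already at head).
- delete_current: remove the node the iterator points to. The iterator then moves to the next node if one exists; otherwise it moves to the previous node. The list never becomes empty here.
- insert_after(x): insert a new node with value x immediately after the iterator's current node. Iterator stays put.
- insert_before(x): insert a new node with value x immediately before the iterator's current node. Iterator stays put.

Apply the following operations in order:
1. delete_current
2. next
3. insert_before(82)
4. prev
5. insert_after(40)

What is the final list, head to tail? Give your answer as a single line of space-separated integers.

Answer: 2 82 40 4 6 9 3

Derivation:
After 1 (delete_current): list=[2, 4, 6, 9, 3] cursor@2
After 2 (next): list=[2, 4, 6, 9, 3] cursor@4
After 3 (insert_before(82)): list=[2, 82, 4, 6, 9, 3] cursor@4
After 4 (prev): list=[2, 82, 4, 6, 9, 3] cursor@82
After 5 (insert_after(40)): list=[2, 82, 40, 4, 6, 9, 3] cursor@82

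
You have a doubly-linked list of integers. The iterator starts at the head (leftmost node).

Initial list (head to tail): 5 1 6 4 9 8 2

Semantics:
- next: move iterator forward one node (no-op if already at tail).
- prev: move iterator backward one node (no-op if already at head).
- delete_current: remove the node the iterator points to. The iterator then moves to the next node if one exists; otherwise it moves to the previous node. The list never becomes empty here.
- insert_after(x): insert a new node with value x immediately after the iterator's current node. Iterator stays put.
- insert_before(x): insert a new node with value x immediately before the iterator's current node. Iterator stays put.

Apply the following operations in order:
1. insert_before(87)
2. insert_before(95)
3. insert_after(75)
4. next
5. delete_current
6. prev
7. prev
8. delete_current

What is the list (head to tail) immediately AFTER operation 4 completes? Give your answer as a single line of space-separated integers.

Answer: 87 95 5 75 1 6 4 9 8 2

Derivation:
After 1 (insert_before(87)): list=[87, 5, 1, 6, 4, 9, 8, 2] cursor@5
After 2 (insert_before(95)): list=[87, 95, 5, 1, 6, 4, 9, 8, 2] cursor@5
After 3 (insert_after(75)): list=[87, 95, 5, 75, 1, 6, 4, 9, 8, 2] cursor@5
After 4 (next): list=[87, 95, 5, 75, 1, 6, 4, 9, 8, 2] cursor@75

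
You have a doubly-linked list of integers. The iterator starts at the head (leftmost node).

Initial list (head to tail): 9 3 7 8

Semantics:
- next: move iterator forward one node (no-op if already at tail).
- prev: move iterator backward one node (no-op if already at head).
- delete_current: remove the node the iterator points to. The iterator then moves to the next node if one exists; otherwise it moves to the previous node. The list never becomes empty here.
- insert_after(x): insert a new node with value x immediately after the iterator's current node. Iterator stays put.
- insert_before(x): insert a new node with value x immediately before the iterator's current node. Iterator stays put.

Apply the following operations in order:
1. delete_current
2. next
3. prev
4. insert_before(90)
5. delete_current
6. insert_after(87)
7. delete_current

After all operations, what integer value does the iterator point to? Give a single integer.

Answer: 87

Derivation:
After 1 (delete_current): list=[3, 7, 8] cursor@3
After 2 (next): list=[3, 7, 8] cursor@7
After 3 (prev): list=[3, 7, 8] cursor@3
After 4 (insert_before(90)): list=[90, 3, 7, 8] cursor@3
After 5 (delete_current): list=[90, 7, 8] cursor@7
After 6 (insert_after(87)): list=[90, 7, 87, 8] cursor@7
After 7 (delete_current): list=[90, 87, 8] cursor@87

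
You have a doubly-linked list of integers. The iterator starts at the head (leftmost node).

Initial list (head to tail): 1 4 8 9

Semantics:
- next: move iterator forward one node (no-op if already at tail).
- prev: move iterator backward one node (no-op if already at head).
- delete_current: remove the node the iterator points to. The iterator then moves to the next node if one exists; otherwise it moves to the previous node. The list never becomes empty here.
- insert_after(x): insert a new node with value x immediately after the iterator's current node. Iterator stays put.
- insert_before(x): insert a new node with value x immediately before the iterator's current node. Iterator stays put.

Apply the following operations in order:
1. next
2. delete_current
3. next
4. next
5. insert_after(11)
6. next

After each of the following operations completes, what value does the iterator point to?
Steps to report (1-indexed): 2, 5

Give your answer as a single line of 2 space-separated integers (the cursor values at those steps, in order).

Answer: 8 9

Derivation:
After 1 (next): list=[1, 4, 8, 9] cursor@4
After 2 (delete_current): list=[1, 8, 9] cursor@8
After 3 (next): list=[1, 8, 9] cursor@9
After 4 (next): list=[1, 8, 9] cursor@9
After 5 (insert_after(11)): list=[1, 8, 9, 11] cursor@9
After 6 (next): list=[1, 8, 9, 11] cursor@11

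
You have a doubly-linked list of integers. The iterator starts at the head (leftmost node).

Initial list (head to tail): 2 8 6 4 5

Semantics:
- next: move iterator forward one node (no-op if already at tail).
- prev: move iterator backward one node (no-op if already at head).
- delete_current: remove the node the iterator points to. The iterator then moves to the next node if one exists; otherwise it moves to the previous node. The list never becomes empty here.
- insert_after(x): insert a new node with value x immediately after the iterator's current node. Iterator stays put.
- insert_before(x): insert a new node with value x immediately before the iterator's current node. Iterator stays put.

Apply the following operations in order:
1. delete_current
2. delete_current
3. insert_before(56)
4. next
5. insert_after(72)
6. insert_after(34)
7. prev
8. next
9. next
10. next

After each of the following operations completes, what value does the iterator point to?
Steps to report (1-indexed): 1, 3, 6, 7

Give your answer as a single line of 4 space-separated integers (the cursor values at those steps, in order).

After 1 (delete_current): list=[8, 6, 4, 5] cursor@8
After 2 (delete_current): list=[6, 4, 5] cursor@6
After 3 (insert_before(56)): list=[56, 6, 4, 5] cursor@6
After 4 (next): list=[56, 6, 4, 5] cursor@4
After 5 (insert_after(72)): list=[56, 6, 4, 72, 5] cursor@4
After 6 (insert_after(34)): list=[56, 6, 4, 34, 72, 5] cursor@4
After 7 (prev): list=[56, 6, 4, 34, 72, 5] cursor@6
After 8 (next): list=[56, 6, 4, 34, 72, 5] cursor@4
After 9 (next): list=[56, 6, 4, 34, 72, 5] cursor@34
After 10 (next): list=[56, 6, 4, 34, 72, 5] cursor@72

Answer: 8 6 4 6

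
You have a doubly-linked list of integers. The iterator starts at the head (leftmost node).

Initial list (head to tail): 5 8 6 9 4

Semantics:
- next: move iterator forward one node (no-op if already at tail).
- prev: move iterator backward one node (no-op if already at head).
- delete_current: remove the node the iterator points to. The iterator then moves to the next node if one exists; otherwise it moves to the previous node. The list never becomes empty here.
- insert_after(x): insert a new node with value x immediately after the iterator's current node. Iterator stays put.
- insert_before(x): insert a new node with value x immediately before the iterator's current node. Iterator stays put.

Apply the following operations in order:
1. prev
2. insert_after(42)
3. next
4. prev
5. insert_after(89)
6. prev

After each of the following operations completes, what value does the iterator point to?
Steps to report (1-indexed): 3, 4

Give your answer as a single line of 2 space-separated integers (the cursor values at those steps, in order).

Answer: 42 5

Derivation:
After 1 (prev): list=[5, 8, 6, 9, 4] cursor@5
After 2 (insert_after(42)): list=[5, 42, 8, 6, 9, 4] cursor@5
After 3 (next): list=[5, 42, 8, 6, 9, 4] cursor@42
After 4 (prev): list=[5, 42, 8, 6, 9, 4] cursor@5
After 5 (insert_after(89)): list=[5, 89, 42, 8, 6, 9, 4] cursor@5
After 6 (prev): list=[5, 89, 42, 8, 6, 9, 4] cursor@5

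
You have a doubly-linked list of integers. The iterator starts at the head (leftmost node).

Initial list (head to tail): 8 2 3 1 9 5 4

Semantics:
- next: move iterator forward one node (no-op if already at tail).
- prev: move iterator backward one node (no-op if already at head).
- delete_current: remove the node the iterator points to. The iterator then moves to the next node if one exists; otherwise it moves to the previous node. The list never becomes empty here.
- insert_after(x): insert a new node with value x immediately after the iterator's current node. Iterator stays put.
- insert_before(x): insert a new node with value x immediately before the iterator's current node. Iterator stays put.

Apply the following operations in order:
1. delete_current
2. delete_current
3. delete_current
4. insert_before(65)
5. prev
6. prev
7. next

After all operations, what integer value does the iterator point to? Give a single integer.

After 1 (delete_current): list=[2, 3, 1, 9, 5, 4] cursor@2
After 2 (delete_current): list=[3, 1, 9, 5, 4] cursor@3
After 3 (delete_current): list=[1, 9, 5, 4] cursor@1
After 4 (insert_before(65)): list=[65, 1, 9, 5, 4] cursor@1
After 5 (prev): list=[65, 1, 9, 5, 4] cursor@65
After 6 (prev): list=[65, 1, 9, 5, 4] cursor@65
After 7 (next): list=[65, 1, 9, 5, 4] cursor@1

Answer: 1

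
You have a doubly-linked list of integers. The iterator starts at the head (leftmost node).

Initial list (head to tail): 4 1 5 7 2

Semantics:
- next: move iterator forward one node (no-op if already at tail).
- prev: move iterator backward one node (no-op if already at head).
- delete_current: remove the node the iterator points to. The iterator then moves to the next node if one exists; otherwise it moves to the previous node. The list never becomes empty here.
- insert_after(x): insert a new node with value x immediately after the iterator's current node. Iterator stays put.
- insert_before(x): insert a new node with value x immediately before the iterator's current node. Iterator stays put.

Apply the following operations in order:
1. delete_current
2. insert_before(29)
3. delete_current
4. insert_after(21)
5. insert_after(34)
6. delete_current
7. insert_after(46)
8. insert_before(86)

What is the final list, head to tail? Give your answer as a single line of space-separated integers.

After 1 (delete_current): list=[1, 5, 7, 2] cursor@1
After 2 (insert_before(29)): list=[29, 1, 5, 7, 2] cursor@1
After 3 (delete_current): list=[29, 5, 7, 2] cursor@5
After 4 (insert_after(21)): list=[29, 5, 21, 7, 2] cursor@5
After 5 (insert_after(34)): list=[29, 5, 34, 21, 7, 2] cursor@5
After 6 (delete_current): list=[29, 34, 21, 7, 2] cursor@34
After 7 (insert_after(46)): list=[29, 34, 46, 21, 7, 2] cursor@34
After 8 (insert_before(86)): list=[29, 86, 34, 46, 21, 7, 2] cursor@34

Answer: 29 86 34 46 21 7 2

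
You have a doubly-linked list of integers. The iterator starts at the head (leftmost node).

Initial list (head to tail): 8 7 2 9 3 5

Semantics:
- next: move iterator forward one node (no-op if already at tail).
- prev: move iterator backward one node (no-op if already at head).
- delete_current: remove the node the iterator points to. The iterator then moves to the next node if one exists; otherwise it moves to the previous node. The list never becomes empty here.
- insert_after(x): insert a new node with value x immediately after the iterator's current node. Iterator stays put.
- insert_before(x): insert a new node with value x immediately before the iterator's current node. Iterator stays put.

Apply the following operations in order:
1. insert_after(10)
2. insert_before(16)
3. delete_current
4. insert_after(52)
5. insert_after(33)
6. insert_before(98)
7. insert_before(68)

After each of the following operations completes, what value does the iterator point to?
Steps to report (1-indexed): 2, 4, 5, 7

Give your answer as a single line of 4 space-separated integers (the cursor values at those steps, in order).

Answer: 8 10 10 10

Derivation:
After 1 (insert_after(10)): list=[8, 10, 7, 2, 9, 3, 5] cursor@8
After 2 (insert_before(16)): list=[16, 8, 10, 7, 2, 9, 3, 5] cursor@8
After 3 (delete_current): list=[16, 10, 7, 2, 9, 3, 5] cursor@10
After 4 (insert_after(52)): list=[16, 10, 52, 7, 2, 9, 3, 5] cursor@10
After 5 (insert_after(33)): list=[16, 10, 33, 52, 7, 2, 9, 3, 5] cursor@10
After 6 (insert_before(98)): list=[16, 98, 10, 33, 52, 7, 2, 9, 3, 5] cursor@10
After 7 (insert_before(68)): list=[16, 98, 68, 10, 33, 52, 7, 2, 9, 3, 5] cursor@10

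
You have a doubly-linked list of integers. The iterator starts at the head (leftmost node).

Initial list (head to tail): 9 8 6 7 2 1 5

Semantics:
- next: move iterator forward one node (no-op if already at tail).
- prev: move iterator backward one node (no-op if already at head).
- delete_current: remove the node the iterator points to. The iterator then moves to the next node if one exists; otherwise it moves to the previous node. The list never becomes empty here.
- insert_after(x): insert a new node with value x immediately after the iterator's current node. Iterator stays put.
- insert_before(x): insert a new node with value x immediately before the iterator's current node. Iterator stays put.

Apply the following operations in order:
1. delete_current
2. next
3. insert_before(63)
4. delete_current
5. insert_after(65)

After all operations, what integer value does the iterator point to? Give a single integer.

After 1 (delete_current): list=[8, 6, 7, 2, 1, 5] cursor@8
After 2 (next): list=[8, 6, 7, 2, 1, 5] cursor@6
After 3 (insert_before(63)): list=[8, 63, 6, 7, 2, 1, 5] cursor@6
After 4 (delete_current): list=[8, 63, 7, 2, 1, 5] cursor@7
After 5 (insert_after(65)): list=[8, 63, 7, 65, 2, 1, 5] cursor@7

Answer: 7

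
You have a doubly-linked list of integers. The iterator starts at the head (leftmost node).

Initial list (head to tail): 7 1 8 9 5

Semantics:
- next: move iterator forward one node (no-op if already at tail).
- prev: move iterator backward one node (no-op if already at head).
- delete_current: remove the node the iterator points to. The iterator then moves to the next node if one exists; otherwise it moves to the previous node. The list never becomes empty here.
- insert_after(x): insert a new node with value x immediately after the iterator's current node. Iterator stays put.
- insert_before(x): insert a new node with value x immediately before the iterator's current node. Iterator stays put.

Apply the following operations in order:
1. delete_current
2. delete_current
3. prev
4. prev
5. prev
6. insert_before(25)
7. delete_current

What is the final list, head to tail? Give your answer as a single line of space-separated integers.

Answer: 25 9 5

Derivation:
After 1 (delete_current): list=[1, 8, 9, 5] cursor@1
After 2 (delete_current): list=[8, 9, 5] cursor@8
After 3 (prev): list=[8, 9, 5] cursor@8
After 4 (prev): list=[8, 9, 5] cursor@8
After 5 (prev): list=[8, 9, 5] cursor@8
After 6 (insert_before(25)): list=[25, 8, 9, 5] cursor@8
After 7 (delete_current): list=[25, 9, 5] cursor@9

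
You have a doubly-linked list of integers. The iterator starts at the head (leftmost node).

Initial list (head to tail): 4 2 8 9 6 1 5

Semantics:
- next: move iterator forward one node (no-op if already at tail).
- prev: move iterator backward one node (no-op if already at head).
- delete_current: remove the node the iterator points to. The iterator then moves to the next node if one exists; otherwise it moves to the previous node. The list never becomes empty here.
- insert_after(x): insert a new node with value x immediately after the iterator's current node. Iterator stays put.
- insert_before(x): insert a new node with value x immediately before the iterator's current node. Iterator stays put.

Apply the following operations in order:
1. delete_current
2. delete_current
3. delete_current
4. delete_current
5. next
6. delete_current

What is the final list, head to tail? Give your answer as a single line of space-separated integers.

Answer: 6 5

Derivation:
After 1 (delete_current): list=[2, 8, 9, 6, 1, 5] cursor@2
After 2 (delete_current): list=[8, 9, 6, 1, 5] cursor@8
After 3 (delete_current): list=[9, 6, 1, 5] cursor@9
After 4 (delete_current): list=[6, 1, 5] cursor@6
After 5 (next): list=[6, 1, 5] cursor@1
After 6 (delete_current): list=[6, 5] cursor@5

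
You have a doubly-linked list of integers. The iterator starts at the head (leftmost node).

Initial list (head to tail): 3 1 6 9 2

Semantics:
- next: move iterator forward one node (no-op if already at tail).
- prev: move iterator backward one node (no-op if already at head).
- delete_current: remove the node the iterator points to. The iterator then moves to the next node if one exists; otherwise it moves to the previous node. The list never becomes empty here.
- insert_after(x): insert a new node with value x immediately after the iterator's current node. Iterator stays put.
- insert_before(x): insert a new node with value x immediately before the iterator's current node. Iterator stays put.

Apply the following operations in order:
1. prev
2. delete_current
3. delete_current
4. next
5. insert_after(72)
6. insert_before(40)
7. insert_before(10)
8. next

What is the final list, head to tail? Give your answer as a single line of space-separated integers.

Answer: 6 40 10 9 72 2

Derivation:
After 1 (prev): list=[3, 1, 6, 9, 2] cursor@3
After 2 (delete_current): list=[1, 6, 9, 2] cursor@1
After 3 (delete_current): list=[6, 9, 2] cursor@6
After 4 (next): list=[6, 9, 2] cursor@9
After 5 (insert_after(72)): list=[6, 9, 72, 2] cursor@9
After 6 (insert_before(40)): list=[6, 40, 9, 72, 2] cursor@9
After 7 (insert_before(10)): list=[6, 40, 10, 9, 72, 2] cursor@9
After 8 (next): list=[6, 40, 10, 9, 72, 2] cursor@72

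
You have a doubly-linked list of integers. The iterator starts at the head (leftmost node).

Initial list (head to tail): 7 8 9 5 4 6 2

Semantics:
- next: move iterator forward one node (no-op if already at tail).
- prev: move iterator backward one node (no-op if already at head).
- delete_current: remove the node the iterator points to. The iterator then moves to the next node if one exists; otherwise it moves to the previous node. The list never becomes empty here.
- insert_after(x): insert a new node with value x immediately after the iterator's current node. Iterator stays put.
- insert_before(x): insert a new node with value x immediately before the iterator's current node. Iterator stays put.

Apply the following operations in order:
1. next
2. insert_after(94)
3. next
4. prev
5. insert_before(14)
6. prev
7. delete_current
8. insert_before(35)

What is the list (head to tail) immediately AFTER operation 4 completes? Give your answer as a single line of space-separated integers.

After 1 (next): list=[7, 8, 9, 5, 4, 6, 2] cursor@8
After 2 (insert_after(94)): list=[7, 8, 94, 9, 5, 4, 6, 2] cursor@8
After 3 (next): list=[7, 8, 94, 9, 5, 4, 6, 2] cursor@94
After 4 (prev): list=[7, 8, 94, 9, 5, 4, 6, 2] cursor@8

Answer: 7 8 94 9 5 4 6 2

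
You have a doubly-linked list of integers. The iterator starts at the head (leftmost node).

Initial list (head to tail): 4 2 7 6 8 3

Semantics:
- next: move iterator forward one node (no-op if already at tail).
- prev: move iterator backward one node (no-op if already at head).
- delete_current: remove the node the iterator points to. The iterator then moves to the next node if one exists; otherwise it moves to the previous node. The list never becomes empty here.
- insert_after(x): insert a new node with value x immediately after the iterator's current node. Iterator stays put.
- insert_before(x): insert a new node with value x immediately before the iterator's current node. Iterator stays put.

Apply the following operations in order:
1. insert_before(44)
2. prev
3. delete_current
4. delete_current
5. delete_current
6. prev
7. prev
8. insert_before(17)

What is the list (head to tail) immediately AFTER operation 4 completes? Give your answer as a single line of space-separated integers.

After 1 (insert_before(44)): list=[44, 4, 2, 7, 6, 8, 3] cursor@4
After 2 (prev): list=[44, 4, 2, 7, 6, 8, 3] cursor@44
After 3 (delete_current): list=[4, 2, 7, 6, 8, 3] cursor@4
After 4 (delete_current): list=[2, 7, 6, 8, 3] cursor@2

Answer: 2 7 6 8 3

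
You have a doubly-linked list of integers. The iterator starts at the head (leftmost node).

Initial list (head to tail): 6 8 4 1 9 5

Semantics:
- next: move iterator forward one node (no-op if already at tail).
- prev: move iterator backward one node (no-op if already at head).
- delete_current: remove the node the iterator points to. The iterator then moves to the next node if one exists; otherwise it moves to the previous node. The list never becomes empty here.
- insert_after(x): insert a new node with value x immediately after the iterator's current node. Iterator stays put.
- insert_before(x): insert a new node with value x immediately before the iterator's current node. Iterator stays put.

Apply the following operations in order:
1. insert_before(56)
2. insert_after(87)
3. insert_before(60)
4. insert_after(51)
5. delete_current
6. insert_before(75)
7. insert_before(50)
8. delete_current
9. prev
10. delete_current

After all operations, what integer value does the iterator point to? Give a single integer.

Answer: 87

Derivation:
After 1 (insert_before(56)): list=[56, 6, 8, 4, 1, 9, 5] cursor@6
After 2 (insert_after(87)): list=[56, 6, 87, 8, 4, 1, 9, 5] cursor@6
After 3 (insert_before(60)): list=[56, 60, 6, 87, 8, 4, 1, 9, 5] cursor@6
After 4 (insert_after(51)): list=[56, 60, 6, 51, 87, 8, 4, 1, 9, 5] cursor@6
After 5 (delete_current): list=[56, 60, 51, 87, 8, 4, 1, 9, 5] cursor@51
After 6 (insert_before(75)): list=[56, 60, 75, 51, 87, 8, 4, 1, 9, 5] cursor@51
After 7 (insert_before(50)): list=[56, 60, 75, 50, 51, 87, 8, 4, 1, 9, 5] cursor@51
After 8 (delete_current): list=[56, 60, 75, 50, 87, 8, 4, 1, 9, 5] cursor@87
After 9 (prev): list=[56, 60, 75, 50, 87, 8, 4, 1, 9, 5] cursor@50
After 10 (delete_current): list=[56, 60, 75, 87, 8, 4, 1, 9, 5] cursor@87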